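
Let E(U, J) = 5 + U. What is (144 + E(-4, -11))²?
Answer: 21025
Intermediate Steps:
(144 + E(-4, -11))² = (144 + (5 - 4))² = (144 + 1)² = 145² = 21025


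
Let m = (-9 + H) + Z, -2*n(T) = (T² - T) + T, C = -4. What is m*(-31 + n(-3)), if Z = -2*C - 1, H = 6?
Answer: -142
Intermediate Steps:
Z = 7 (Z = -2*(-4) - 1 = 8 - 1 = 7)
n(T) = -T²/2 (n(T) = -((T² - T) + T)/2 = -T²/2)
m = 4 (m = (-9 + 6) + 7 = -3 + 7 = 4)
m*(-31 + n(-3)) = 4*(-31 - ½*(-3)²) = 4*(-31 - ½*9) = 4*(-31 - 9/2) = 4*(-71/2) = -142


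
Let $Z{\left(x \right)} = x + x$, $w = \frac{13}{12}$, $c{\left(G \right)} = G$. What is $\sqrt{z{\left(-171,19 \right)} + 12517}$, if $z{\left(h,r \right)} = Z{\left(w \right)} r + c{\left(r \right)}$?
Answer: $\frac{\sqrt{452778}}{6} \approx 112.15$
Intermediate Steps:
$w = \frac{13}{12}$ ($w = 13 \cdot \frac{1}{12} = \frac{13}{12} \approx 1.0833$)
$Z{\left(x \right)} = 2 x$
$z{\left(h,r \right)} = \frac{19 r}{6}$ ($z{\left(h,r \right)} = 2 \cdot \frac{13}{12} r + r = \frac{13 r}{6} + r = \frac{19 r}{6}$)
$\sqrt{z{\left(-171,19 \right)} + 12517} = \sqrt{\frac{19}{6} \cdot 19 + 12517} = \sqrt{\frac{361}{6} + 12517} = \sqrt{\frac{75463}{6}} = \frac{\sqrt{452778}}{6}$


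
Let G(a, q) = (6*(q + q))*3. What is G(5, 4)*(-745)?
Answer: -107280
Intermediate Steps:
G(a, q) = 36*q (G(a, q) = (6*(2*q))*3 = (12*q)*3 = 36*q)
G(5, 4)*(-745) = (36*4)*(-745) = 144*(-745) = -107280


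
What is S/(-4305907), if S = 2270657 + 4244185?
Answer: -6514842/4305907 ≈ -1.5130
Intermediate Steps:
S = 6514842
S/(-4305907) = 6514842/(-4305907) = 6514842*(-1/4305907) = -6514842/4305907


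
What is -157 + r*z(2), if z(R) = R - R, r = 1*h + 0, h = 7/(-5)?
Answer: -157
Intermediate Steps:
h = -7/5 (h = 7*(-⅕) = -7/5 ≈ -1.4000)
r = -7/5 (r = 1*(-7/5) + 0 = -7/5 + 0 = -7/5 ≈ -1.4000)
z(R) = 0
-157 + r*z(2) = -157 - 7/5*0 = -157 + 0 = -157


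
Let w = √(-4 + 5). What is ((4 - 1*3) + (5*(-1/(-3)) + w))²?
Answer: 121/9 ≈ 13.444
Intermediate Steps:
w = 1 (w = √1 = 1)
((4 - 1*3) + (5*(-1/(-3)) + w))² = ((4 - 1*3) + (5*(-1/(-3)) + 1))² = ((4 - 3) + (5*(-1*(-⅓)) + 1))² = (1 + (5*(⅓) + 1))² = (1 + (5/3 + 1))² = (1 + 8/3)² = (11/3)² = 121/9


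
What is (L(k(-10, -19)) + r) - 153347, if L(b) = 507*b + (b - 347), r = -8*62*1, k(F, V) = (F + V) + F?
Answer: -174002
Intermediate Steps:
k(F, V) = V + 2*F
r = -496 (r = -496*1 = -496)
L(b) = -347 + 508*b (L(b) = 507*b + (-347 + b) = -347 + 508*b)
(L(k(-10, -19)) + r) - 153347 = ((-347 + 508*(-19 + 2*(-10))) - 496) - 153347 = ((-347 + 508*(-19 - 20)) - 496) - 153347 = ((-347 + 508*(-39)) - 496) - 153347 = ((-347 - 19812) - 496) - 153347 = (-20159 - 496) - 153347 = -20655 - 153347 = -174002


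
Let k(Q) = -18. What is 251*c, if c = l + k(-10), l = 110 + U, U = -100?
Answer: -2008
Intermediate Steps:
l = 10 (l = 110 - 100 = 10)
c = -8 (c = 10 - 18 = -8)
251*c = 251*(-8) = -2008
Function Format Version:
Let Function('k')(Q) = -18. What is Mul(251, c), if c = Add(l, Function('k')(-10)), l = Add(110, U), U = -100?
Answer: -2008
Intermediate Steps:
l = 10 (l = Add(110, -100) = 10)
c = -8 (c = Add(10, -18) = -8)
Mul(251, c) = Mul(251, -8) = -2008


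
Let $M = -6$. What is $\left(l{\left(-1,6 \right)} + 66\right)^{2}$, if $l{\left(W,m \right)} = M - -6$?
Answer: $4356$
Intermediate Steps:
$l{\left(W,m \right)} = 0$ ($l{\left(W,m \right)} = -6 - -6 = -6 + 6 = 0$)
$\left(l{\left(-1,6 \right)} + 66\right)^{2} = \left(0 + 66\right)^{2} = 66^{2} = 4356$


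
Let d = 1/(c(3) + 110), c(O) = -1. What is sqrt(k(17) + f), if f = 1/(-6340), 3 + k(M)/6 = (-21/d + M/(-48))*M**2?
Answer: I*sqrt(159566809695590)/6340 ≈ 1992.4*I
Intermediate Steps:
d = 1/109 (d = 1/(-1 + 110) = 1/109 ≈ 0.0091743)
k(M) = -18 + 6*M**2*(-2289 - M/48) (k(M) = -18 + 6*((-21/1/109 + M/(-48))*M**2) = -18 + 6*((-21*109 + M*(-1/48))*M**2) = -18 + 6*((-2289 - M/48)*M**2) = -18 + 6*(M**2*(-2289 - M/48)) = -18 + 6*M**2*(-2289 - M/48))
f = -1/6340 ≈ -0.00015773
sqrt(k(17) + f) = sqrt((-18 - 13734*17**2 - 1/8*17**3) - 1/6340) = sqrt((-18 - 13734*289 - 1/8*4913) - 1/6340) = sqrt((-18 - 3969126 - 4913/8) - 1/6340) = sqrt(-31758065/8 - 1/6340) = sqrt(-50336533027/12680) = I*sqrt(159566809695590)/6340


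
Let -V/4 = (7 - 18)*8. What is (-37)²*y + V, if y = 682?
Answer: 934010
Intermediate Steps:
V = 352 (V = -4*(7 - 18)*8 = -(-44)*8 = -4*(-88) = 352)
(-37)²*y + V = (-37)²*682 + 352 = 1369*682 + 352 = 933658 + 352 = 934010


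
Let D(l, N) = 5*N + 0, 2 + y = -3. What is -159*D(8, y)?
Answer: 3975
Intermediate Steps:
y = -5 (y = -2 - 3 = -5)
D(l, N) = 5*N
-159*D(8, y) = -795*(-5) = -159*(-25) = 3975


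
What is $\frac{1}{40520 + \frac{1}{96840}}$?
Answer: $\frac{96840}{3923956801} \approx 2.4679 \cdot 10^{-5}$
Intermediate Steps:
$\frac{1}{40520 + \frac{1}{96840}} = \frac{1}{\frac{3923956801}{96840}} = \frac{96840}{3923956801}$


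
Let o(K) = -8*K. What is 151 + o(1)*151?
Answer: -1057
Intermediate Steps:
151 + o(1)*151 = 151 - 8*1*151 = 151 - 8*151 = 151 - 1208 = -1057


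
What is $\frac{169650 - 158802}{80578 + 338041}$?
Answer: $\frac{10848}{418619} \approx 0.025914$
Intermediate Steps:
$\frac{169650 - 158802}{80578 + 338041} = \frac{10848}{418619}$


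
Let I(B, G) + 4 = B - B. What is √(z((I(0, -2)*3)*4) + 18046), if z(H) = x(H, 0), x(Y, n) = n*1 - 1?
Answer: 3*√2005 ≈ 134.33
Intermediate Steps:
I(B, G) = -4 (I(B, G) = -4 + (B - B) = -4 + 0 = -4)
x(Y, n) = -1 + n (x(Y, n) = n - 1 = -1 + n)
z(H) = -1 (z(H) = -1 + 0 = -1)
√(z((I(0, -2)*3)*4) + 18046) = √(-1 + 18046) = √18045 = 3*√2005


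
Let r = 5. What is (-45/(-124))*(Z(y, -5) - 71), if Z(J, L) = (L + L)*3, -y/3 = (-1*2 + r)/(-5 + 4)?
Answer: -4545/124 ≈ -36.653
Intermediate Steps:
y = 9 (y = -3*(-1*2 + 5)/(-5 + 4) = -3*(-2 + 5)/(-1) = -9*(-1) = -3*(-3) = 9)
Z(J, L) = 6*L (Z(J, L) = (2*L)*3 = 6*L)
(-45/(-124))*(Z(y, -5) - 71) = (-45/(-124))*(6*(-5) - 71) = (-45*(-1/124))*(-30 - 71) = (45/124)*(-101) = -4545/124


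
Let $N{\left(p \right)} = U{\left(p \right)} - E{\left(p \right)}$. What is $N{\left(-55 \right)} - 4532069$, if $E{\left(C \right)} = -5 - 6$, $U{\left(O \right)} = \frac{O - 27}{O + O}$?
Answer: $- \frac{249263149}{55} \approx -4.5321 \cdot 10^{6}$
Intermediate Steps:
$U{\left(O \right)} = \frac{-27 + O}{2 O}$
$E{\left(C \right)} = -11$
$N{\left(p \right)} = 11 + \frac{-27 + p}{2 p}$ ($N{\left(p \right)} = \frac{-27 + p}{2 p} - -11 = \frac{-27 + p}{2 p} + 11 = 11 + \frac{-27 + p}{2 p}$)
$N{\left(-55 \right)} - 4532069 = \frac{-27 + 23 \left(-55\right)}{2 \left(-55\right)} - 4532069 = \frac{1}{2} \left(- \frac{1}{55}\right) \left(-27 - 1265\right) - 4532069 = \frac{1}{2} \left(- \frac{1}{55}\right) \left(-1292\right) - 4532069 = \frac{646}{55} - 4532069 = - \frac{249263149}{55}$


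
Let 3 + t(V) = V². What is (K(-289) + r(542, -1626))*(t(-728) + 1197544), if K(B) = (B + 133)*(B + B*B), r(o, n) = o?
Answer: -22429579966250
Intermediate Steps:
t(V) = -3 + V²
K(B) = (133 + B)*(B + B²)
(K(-289) + r(542, -1626))*(t(-728) + 1197544) = (-289*(133 + (-289)² + 134*(-289)) + 542)*((-3 + (-728)²) + 1197544) = (-289*(133 + 83521 - 38726) + 542)*((-3 + 529984) + 1197544) = (-289*44928 + 542)*(529981 + 1197544) = (-12984192 + 542)*1727525 = -12983650*1727525 = -22429579966250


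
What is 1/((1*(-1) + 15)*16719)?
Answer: 1/234066 ≈ 4.2723e-6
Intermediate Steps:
1/((1*(-1) + 15)*16719) = 1/((-1 + 15)*16719) = 1/(14*16719) = 1/234066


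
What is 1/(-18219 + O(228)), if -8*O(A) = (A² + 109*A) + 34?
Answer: -4/111311 ≈ -3.5935e-5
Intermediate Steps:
O(A) = -17/4 - 109*A/8 - A²/8 (O(A) = -((A² + 109*A) + 34)/8 = -(34 + A² + 109*A)/8 = -17/4 - 109*A/8 - A²/8)
1/(-18219 + O(228)) = 1/(-18219 + (-17/4 - 109/8*228 - ⅛*228²)) = 1/(-18219 + (-17/4 - 6213/2 - ⅛*51984)) = 1/(-18219 + (-17/4 - 6213/2 - 6498)) = 1/(-18219 - 38435/4) = 1/(-111311/4) = -4/111311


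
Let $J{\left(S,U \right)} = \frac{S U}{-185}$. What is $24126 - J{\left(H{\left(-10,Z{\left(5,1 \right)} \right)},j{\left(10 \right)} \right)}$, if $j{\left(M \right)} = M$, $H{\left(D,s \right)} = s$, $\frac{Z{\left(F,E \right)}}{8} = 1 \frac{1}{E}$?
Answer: $\frac{892678}{37} \approx 24126.0$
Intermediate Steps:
$Z{\left(F,E \right)} = \frac{8}{E}$ ($Z{\left(F,E \right)} = 8 \cdot 1 \frac{1}{E} = \frac{8}{E}$)
$J{\left(S,U \right)} = - \frac{S U}{185}$ ($J{\left(S,U \right)} = S U \left(- \frac{1}{185}\right) = - \frac{S U}{185}$)
$24126 - J{\left(H{\left(-10,Z{\left(5,1 \right)} \right)},j{\left(10 \right)} \right)} = 24126 - \left(- \frac{1}{185}\right) \frac{8}{1} \cdot 10 = 24126 - \left(- \frac{1}{185}\right) 8 \cdot 1 \cdot 10 = 24126 - \left(- \frac{1}{185}\right) 8 \cdot 10 = 24126 - - \frac{16}{37} = 24126 + \frac{16}{37} = \frac{892678}{37}$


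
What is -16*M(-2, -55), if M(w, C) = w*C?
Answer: -1760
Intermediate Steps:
M(w, C) = C*w
-16*M(-2, -55) = -(-880)*(-2) = -16*110 = -1760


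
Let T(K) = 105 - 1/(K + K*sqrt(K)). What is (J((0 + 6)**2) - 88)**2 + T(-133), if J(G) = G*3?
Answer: 9000111/17822 - I*sqrt(133)/17822 ≈ 505.0 - 0.0006471*I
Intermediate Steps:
J(G) = 3*G
T(K) = 105 - 1/(K + K**(3/2))
(J((0 + 6)**2) - 88)**2 + T(-133) = (3*(0 + 6)**2 - 88)**2 + (-1 + 105*(-133) + 105*(-133)**(3/2))/(-133 + (-133)**(3/2)) = (3*6**2 - 88)**2 + (-1 - 13965 + 105*(-133*I*sqrt(133)))/(-133 - 133*I*sqrt(133)) = (3*36 - 88)**2 + (-1 - 13965 - 13965*I*sqrt(133))/(-133 - 133*I*sqrt(133)) = (108 - 88)**2 + (-13966 - 13965*I*sqrt(133))/(-133 - 133*I*sqrt(133)) = 20**2 + (-13966 - 13965*I*sqrt(133))/(-133 - 133*I*sqrt(133)) = 400 + (-13966 - 13965*I*sqrt(133))/(-133 - 133*I*sqrt(133))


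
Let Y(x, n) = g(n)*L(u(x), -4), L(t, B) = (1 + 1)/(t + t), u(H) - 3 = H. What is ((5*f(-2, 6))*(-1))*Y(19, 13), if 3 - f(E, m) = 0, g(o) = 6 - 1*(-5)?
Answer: -15/2 ≈ -7.5000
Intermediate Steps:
u(H) = 3 + H
L(t, B) = 1/t (L(t, B) = 2/((2*t)) = 2*(1/(2*t)) = 1/t)
g(o) = 11 (g(o) = 6 + 5 = 11)
f(E, m) = 3 (f(E, m) = 3 - 1*0 = 3 + 0 = 3)
Y(x, n) = 11/(3 + x)
((5*f(-2, 6))*(-1))*Y(19, 13) = ((5*3)*(-1))*(11/(3 + 19)) = (15*(-1))*(11/22) = -165/22 = -15*½ = -15/2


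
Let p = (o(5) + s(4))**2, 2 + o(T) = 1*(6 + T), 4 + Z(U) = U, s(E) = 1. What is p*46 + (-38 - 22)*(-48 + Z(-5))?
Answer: 8020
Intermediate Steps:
Z(U) = -4 + U
o(T) = 4 + T (o(T) = -2 + 1*(6 + T) = -2 + (6 + T) = 4 + T)
p = 100 (p = ((4 + 5) + 1)**2 = (9 + 1)**2 = 10**2 = 100)
p*46 + (-38 - 22)*(-48 + Z(-5)) = 100*46 + (-38 - 22)*(-48 + (-4 - 5)) = 4600 - 60*(-48 - 9) = 4600 - 60*(-57) = 4600 + 3420 = 8020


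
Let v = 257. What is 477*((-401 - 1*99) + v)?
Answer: -115911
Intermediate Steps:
477*((-401 - 1*99) + v) = 477*((-401 - 1*99) + 257) = 477*((-401 - 99) + 257) = 477*(-500 + 257) = 477*(-243) = -115911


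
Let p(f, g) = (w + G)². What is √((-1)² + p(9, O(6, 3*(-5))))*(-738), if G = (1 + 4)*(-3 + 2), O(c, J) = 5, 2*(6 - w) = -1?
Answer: -369*√13 ≈ -1330.4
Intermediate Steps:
w = 13/2 (w = 6 - ½*(-1) = 6 + ½ = 13/2 ≈ 6.5000)
G = -5 (G = 5*(-1) = -5)
p(f, g) = 9/4 (p(f, g) = (13/2 - 5)² = (3/2)² = 9/4)
√((-1)² + p(9, O(6, 3*(-5))))*(-738) = √((-1)² + 9/4)*(-738) = √(1 + 9/4)*(-738) = √(13/4)*(-738) = (√13/2)*(-738) = -369*√13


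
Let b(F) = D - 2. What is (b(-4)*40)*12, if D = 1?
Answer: -480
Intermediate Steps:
b(F) = -1 (b(F) = 1 - 2 = -1)
(b(-4)*40)*12 = -1*40*12 = -40*12 = -480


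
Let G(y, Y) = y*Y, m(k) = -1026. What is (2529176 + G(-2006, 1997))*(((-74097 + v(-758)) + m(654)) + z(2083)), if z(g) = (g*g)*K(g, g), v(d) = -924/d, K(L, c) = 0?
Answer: 42046372530930/379 ≈ 1.1094e+11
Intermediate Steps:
G(y, Y) = Y*y
z(g) = 0 (z(g) = (g*g)*0 = g²*0 = 0)
(2529176 + G(-2006, 1997))*(((-74097 + v(-758)) + m(654)) + z(2083)) = (2529176 + 1997*(-2006))*(((-74097 - 924/(-758)) - 1026) + 0) = (2529176 - 4005982)*(((-74097 - 924*(-1/758)) - 1026) + 0) = -1476806*(((-74097 + 462/379) - 1026) + 0) = -1476806*((-28082301/379 - 1026) + 0) = -1476806*(-28471155/379 + 0) = -1476806*(-28471155/379) = 42046372530930/379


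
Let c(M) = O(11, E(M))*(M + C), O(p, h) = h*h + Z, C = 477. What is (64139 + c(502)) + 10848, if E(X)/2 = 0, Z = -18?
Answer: 57365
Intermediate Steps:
E(X) = 0 (E(X) = 2*0 = 0)
O(p, h) = -18 + h² (O(p, h) = h*h - 18 = h² - 18 = -18 + h²)
c(M) = -8586 - 18*M (c(M) = (-18 + 0²)*(M + 477) = (-18 + 0)*(477 + M) = -18*(477 + M) = -8586 - 18*M)
(64139 + c(502)) + 10848 = (64139 + (-8586 - 18*502)) + 10848 = (64139 + (-8586 - 9036)) + 10848 = (64139 - 17622) + 10848 = 46517 + 10848 = 57365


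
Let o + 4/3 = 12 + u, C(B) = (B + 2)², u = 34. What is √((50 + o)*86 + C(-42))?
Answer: 2*√21918/3 ≈ 98.698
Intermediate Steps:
C(B) = (2 + B)²
o = 134/3 (o = -4/3 + (12 + 34) = -4/3 + 46 = 134/3 ≈ 44.667)
√((50 + o)*86 + C(-42)) = √((50 + 134/3)*86 + (2 - 42)²) = √((284/3)*86 + (-40)²) = √(24424/3 + 1600) = √(29224/3) = 2*√21918/3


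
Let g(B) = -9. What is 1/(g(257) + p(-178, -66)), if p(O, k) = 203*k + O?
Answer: -1/13585 ≈ -7.3611e-5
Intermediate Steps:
p(O, k) = O + 203*k
1/(g(257) + p(-178, -66)) = 1/(-9 + (-178 + 203*(-66))) = 1/(-9 + (-178 - 13398)) = 1/(-9 - 13576) = 1/(-13585) = -1/13585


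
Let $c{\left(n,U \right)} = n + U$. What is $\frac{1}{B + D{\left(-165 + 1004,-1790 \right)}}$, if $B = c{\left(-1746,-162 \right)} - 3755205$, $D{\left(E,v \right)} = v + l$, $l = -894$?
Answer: $- \frac{1}{3759797} \approx -2.6597 \cdot 10^{-7}$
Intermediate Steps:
$c{\left(n,U \right)} = U + n$
$D{\left(E,v \right)} = -894 + v$ ($D{\left(E,v \right)} = v - 894 = -894 + v$)
$B = -3757113$ ($B = \left(-162 - 1746\right) - 3755205 = -1908 - 3755205 = -3757113$)
$\frac{1}{B + D{\left(-165 + 1004,-1790 \right)}} = \frac{1}{-3757113 - 2684} = \frac{1}{-3759797} = - \frac{1}{3759797}$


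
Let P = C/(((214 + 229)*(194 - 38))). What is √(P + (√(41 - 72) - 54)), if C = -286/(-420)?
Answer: √(-1869389133290 + 34618323600*I*√31)/186060 ≈ 0.37834 + 7.3582*I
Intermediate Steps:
C = 143/210 (C = -286*(-1/420) = 143/210 ≈ 0.68095)
P = 11/1116360 (P = 143/(210*(((214 + 229)*(194 - 38)))) = 143/(210*((443*156))) = (143/210)/69108 = (143/210)*(1/69108) = 11/1116360 ≈ 9.8535e-6)
√(P + (√(41 - 72) - 54)) = √(11/1116360 + (√(41 - 72) - 54)) = √(11/1116360 + (√(-31) - 54)) = √(11/1116360 + (I*√31 - 54)) = √(11/1116360 + (-54 + I*√31)) = √(-60283429/1116360 + I*√31)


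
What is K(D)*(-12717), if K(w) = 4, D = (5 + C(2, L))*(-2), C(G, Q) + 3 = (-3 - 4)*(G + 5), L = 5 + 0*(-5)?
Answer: -50868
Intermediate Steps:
L = 5 (L = 5 + 0 = 5)
C(G, Q) = -38 - 7*G (C(G, Q) = -3 + (-3 - 4)*(G + 5) = -3 - 7*(5 + G) = -3 + (-35 - 7*G) = -38 - 7*G)
D = 94 (D = (5 + (-38 - 7*2))*(-2) = (5 + (-38 - 14))*(-2) = (5 - 52)*(-2) = -47*(-2) = 94)
K(D)*(-12717) = 4*(-12717) = -50868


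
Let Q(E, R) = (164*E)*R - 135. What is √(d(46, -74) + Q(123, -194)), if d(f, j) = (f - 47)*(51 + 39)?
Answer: I*√3913593 ≈ 1978.3*I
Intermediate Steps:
d(f, j) = -4230 + 90*f (d(f, j) = (-47 + f)*90 = -4230 + 90*f)
Q(E, R) = -135 + 164*E*R (Q(E, R) = 164*E*R - 135 = -135 + 164*E*R)
√(d(46, -74) + Q(123, -194)) = √((-4230 + 90*46) + (-135 + 164*123*(-194))) = √((-4230 + 4140) + (-135 - 3913368)) = √(-90 - 3913503) = √(-3913593) = I*√3913593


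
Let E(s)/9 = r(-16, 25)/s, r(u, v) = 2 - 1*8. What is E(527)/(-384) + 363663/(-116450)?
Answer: -360722871/115518400 ≈ -3.1226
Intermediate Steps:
r(u, v) = -6 (r(u, v) = 2 - 8 = -6)
E(s) = -54/s (E(s) = 9*(-6/s) = -54/s)
E(527)/(-384) + 363663/(-116450) = -54/527/(-384) + 363663/(-116450) = -54*1/527*(-1/384) + 363663*(-1/116450) = -54/527*(-1/384) - 363663/116450 = 9/33728 - 363663/116450 = -360722871/115518400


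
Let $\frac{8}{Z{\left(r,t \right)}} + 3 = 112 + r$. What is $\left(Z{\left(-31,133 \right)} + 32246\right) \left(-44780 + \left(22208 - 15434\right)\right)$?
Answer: $- \frac{47796269588}{39} \approx -1.2255 \cdot 10^{9}$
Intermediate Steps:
$Z{\left(r,t \right)} = \frac{8}{109 + r}$ ($Z{\left(r,t \right)} = \frac{8}{-3 + \left(112 + r\right)} = \frac{8}{109 + r}$)
$\left(Z{\left(-31,133 \right)} + 32246\right) \left(-44780 + \left(22208 - 15434\right)\right) = \left(\frac{8}{109 - 31} + 32246\right) \left(-44780 + \left(22208 - 15434\right)\right) = \left(\frac{8}{78} + 32246\right) \left(-44780 + \left(22208 - 15434\right)\right) = \left(8 \cdot \frac{1}{78} + 32246\right) \left(-44780 + 6774\right) = \left(\frac{4}{39} + 32246\right) \left(-38006\right) = \frac{1257598}{39} \left(-38006\right) = - \frac{47796269588}{39}$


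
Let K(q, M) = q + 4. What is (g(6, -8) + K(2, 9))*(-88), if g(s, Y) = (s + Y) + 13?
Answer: -1496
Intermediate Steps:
g(s, Y) = 13 + Y + s (g(s, Y) = (Y + s) + 13 = 13 + Y + s)
K(q, M) = 4 + q
(g(6, -8) + K(2, 9))*(-88) = ((13 - 8 + 6) + (4 + 2))*(-88) = (11 + 6)*(-88) = 17*(-88) = -1496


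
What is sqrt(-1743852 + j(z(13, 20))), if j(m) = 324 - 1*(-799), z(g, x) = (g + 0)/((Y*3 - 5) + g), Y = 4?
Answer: I*sqrt(1742729) ≈ 1320.1*I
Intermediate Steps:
z(g, x) = g/(7 + g) (z(g, x) = (g + 0)/((4*3 - 5) + g) = g/((12 - 5) + g) = g/(7 + g))
j(m) = 1123 (j(m) = 324 + 799 = 1123)
sqrt(-1743852 + j(z(13, 20))) = sqrt(-1743852 + 1123) = sqrt(-1742729) = I*sqrt(1742729)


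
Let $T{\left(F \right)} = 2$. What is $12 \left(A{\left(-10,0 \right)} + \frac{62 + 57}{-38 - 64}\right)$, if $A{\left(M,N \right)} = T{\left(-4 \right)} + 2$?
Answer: $34$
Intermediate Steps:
$A{\left(M,N \right)} = 4$ ($A{\left(M,N \right)} = 2 + 2 = 4$)
$12 \left(A{\left(-10,0 \right)} + \frac{62 + 57}{-38 - 64}\right) = 12 \left(4 + \frac{62 + 57}{-38 - 64}\right) = 12 \left(4 + \frac{119}{-102}\right) = 12 \left(4 + 119 \left(- \frac{1}{102}\right)\right) = 12 \left(4 - \frac{7}{6}\right) = 12 \cdot \frac{17}{6} = 34$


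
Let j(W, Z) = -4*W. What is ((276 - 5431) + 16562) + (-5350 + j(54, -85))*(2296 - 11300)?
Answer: 50127671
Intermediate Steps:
((276 - 5431) + 16562) + (-5350 + j(54, -85))*(2296 - 11300) = ((276 - 5431) + 16562) + (-5350 - 4*54)*(2296 - 11300) = (-5155 + 16562) + (-5350 - 216)*(-9004) = 11407 - 5566*(-9004) = 11407 + 50116264 = 50127671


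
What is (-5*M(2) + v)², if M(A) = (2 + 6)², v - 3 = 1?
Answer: 99856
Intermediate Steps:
v = 4 (v = 3 + 1 = 4)
M(A) = 64 (M(A) = 8² = 64)
(-5*M(2) + v)² = (-5*64 + 4)² = (-320 + 4)² = (-316)² = 99856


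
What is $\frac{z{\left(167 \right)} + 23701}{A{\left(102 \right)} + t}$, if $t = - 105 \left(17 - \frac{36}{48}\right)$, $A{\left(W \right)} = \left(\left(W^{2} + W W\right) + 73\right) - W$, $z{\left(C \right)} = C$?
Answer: $\frac{95472}{76291} \approx 1.2514$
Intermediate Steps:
$A{\left(W \right)} = 73 - W + 2 W^{2}$ ($A{\left(W \right)} = \left(\left(W^{2} + W^{2}\right) + 73\right) - W = \left(2 W^{2} + 73\right) - W = \left(73 + 2 W^{2}\right) - W = 73 - W + 2 W^{2}$)
$t = - \frac{6825}{4}$ ($t = - 105 \left(17 - \frac{3}{4}\right) = \left(-105\right) \frac{65}{4} = - \frac{6825}{4} \approx -1706.3$)
$\frac{z{\left(167 \right)} + 23701}{A{\left(102 \right)} + t} = \frac{167 + 23701}{\left(73 - 102 + 2 \cdot 102^{2}\right) - \frac{6825}{4}} = \frac{23868}{\left(73 - 102 + 2 \cdot 10404\right) - \frac{6825}{4}} = \frac{23868}{\left(73 - 102 + 20808\right) - \frac{6825}{4}} = \frac{23868}{20779 - \frac{6825}{4}} = \frac{23868}{\frac{76291}{4}} = 23868 \cdot \frac{4}{76291} = \frac{95472}{76291}$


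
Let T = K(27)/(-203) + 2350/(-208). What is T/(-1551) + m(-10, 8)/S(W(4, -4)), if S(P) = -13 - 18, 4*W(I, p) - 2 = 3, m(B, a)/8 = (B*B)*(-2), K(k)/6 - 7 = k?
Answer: 52399591171/1015086072 ≈ 51.621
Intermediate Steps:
K(k) = 42 + 6*k
m(B, a) = -16*B² (m(B, a) = 8*((B*B)*(-2)) = 8*(B²*(-2)) = 8*(-2*B²) = -16*B²)
W(I, p) = 5/4 (W(I, p) = ½ + (¼)*3 = ½ + ¾ = 5/4)
S(P) = -31
T = -259741/21112 (T = (42 + 6*27)/(-203) + 2350/(-208) = (42 + 162)*(-1/203) + 2350*(-1/208) = 204*(-1/203) - 1175/104 = -204/203 - 1175/104 = -259741/21112 ≈ -12.303)
T/(-1551) + m(-10, 8)/S(W(4, -4)) = -259741/21112/(-1551) - 16*(-10)²/(-31) = -259741/21112*(-1/1551) - 16*100*(-1/31) = 259741/32744712 - 1600*(-1/31) = 259741/32744712 + 1600/31 = 52399591171/1015086072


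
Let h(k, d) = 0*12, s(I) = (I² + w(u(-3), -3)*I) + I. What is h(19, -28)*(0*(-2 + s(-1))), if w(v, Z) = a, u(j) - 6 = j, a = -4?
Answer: 0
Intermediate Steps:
u(j) = 6 + j
w(v, Z) = -4
s(I) = I² - 3*I (s(I) = (I² - 4*I) + I = I² - 3*I)
h(k, d) = 0
h(19, -28)*(0*(-2 + s(-1))) = 0*(0*(-2 - (-3 - 1))) = 0*(0*(-2 - 1*(-4))) = 0*(0*(-2 + 4)) = 0*(0*2) = 0*0 = 0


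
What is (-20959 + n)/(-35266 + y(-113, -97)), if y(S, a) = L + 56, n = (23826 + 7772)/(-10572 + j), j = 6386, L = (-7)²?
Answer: 6268998/10513139 ≈ 0.59630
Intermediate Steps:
L = 49
n = -2257/299 (n = (23826 + 7772)/(-10572 + 6386) = 31598/(-4186) = 31598*(-1/4186) = -2257/299 ≈ -7.5485)
y(S, a) = 105 (y(S, a) = 49 + 56 = 105)
(-20959 + n)/(-35266 + y(-113, -97)) = (-20959 - 2257/299)/(-35266 + 105) = -6268998/299/(-35161) = -6268998/299*(-1/35161) = 6268998/10513139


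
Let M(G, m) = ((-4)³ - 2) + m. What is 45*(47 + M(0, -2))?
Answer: -945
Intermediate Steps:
M(G, m) = -66 + m (M(G, m) = (-64 - 2) + m = -66 + m)
45*(47 + M(0, -2)) = 45*(47 + (-66 - 2)) = 45*(47 - 68) = 45*(-21) = -945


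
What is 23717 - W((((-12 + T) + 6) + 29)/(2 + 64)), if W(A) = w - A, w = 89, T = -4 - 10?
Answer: 519819/22 ≈ 23628.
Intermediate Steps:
T = -14
W(A) = 89 - A
23717 - W((((-12 + T) + 6) + 29)/(2 + 64)) = 23717 - (89 - (((-12 - 14) + 6) + 29)/(2 + 64)) = 23717 - (89 - ((-26 + 6) + 29)/66) = 23717 - (89 - (-20 + 29)/66) = 23717 - (89 - 9/66) = 23717 - (89 - 1*3/22) = 23717 - (89 - 3/22) = 23717 - 1*1955/22 = 23717 - 1955/22 = 519819/22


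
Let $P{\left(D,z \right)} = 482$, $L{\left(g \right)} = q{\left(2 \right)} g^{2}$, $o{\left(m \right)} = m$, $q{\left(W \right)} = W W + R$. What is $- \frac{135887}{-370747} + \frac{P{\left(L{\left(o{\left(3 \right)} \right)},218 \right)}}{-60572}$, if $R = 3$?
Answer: $\frac{211901245}{590970718} \approx 0.35856$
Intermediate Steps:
$q{\left(W \right)} = 3 + W^{2}$ ($q{\left(W \right)} = W W + 3 = W^{2} + 3 = 3 + W^{2}$)
$L{\left(g \right)} = 7 g^{2}$ ($L{\left(g \right)} = \left(3 + 2^{2}\right) g^{2} = \left(3 + 4\right) g^{2} = 7 g^{2}$)
$- \frac{135887}{-370747} + \frac{P{\left(L{\left(o{\left(3 \right)} \right)},218 \right)}}{-60572} = - \frac{135887}{-370747} + \frac{482}{-60572} = \left(-135887\right) \left(- \frac{1}{370747}\right) + 482 \left(- \frac{1}{60572}\right) = \frac{135887}{370747} - \frac{241}{30286} = \frac{211901245}{590970718}$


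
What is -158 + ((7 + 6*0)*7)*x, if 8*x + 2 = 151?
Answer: 6037/8 ≈ 754.63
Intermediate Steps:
x = 149/8 (x = -¼ + (⅛)*151 = -¼ + 151/8 = 149/8 ≈ 18.625)
-158 + ((7 + 6*0)*7)*x = -158 + ((7 + 6*0)*7)*(149/8) = -158 + ((7 + 0)*7)*(149/8) = -158 + (7*7)*(149/8) = -158 + 49*(149/8) = -158 + 7301/8 = 6037/8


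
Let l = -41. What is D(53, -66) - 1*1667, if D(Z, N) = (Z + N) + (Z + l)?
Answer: -1668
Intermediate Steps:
D(Z, N) = -41 + N + 2*Z (D(Z, N) = (Z + N) + (Z - 41) = (N + Z) + (-41 + Z) = -41 + N + 2*Z)
D(53, -66) - 1*1667 = (-41 - 66 + 2*53) - 1*1667 = (-41 - 66 + 106) - 1667 = -1 - 1667 = -1668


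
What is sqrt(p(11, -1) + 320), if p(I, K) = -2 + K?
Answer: sqrt(317) ≈ 17.805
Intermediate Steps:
sqrt(p(11, -1) + 320) = sqrt((-2 - 1) + 320) = sqrt(-3 + 320) = sqrt(317)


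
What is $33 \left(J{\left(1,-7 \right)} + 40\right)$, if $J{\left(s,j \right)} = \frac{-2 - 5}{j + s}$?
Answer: $\frac{2717}{2} \approx 1358.5$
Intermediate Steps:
$J{\left(s,j \right)} = - \frac{7}{j + s}$
$33 \left(J{\left(1,-7 \right)} + 40\right) = 33 \left(- \frac{7}{-7 + 1} + 40\right) = 33 \left(- \frac{7}{-6} + 40\right) = 33 \left(\left(-7\right) \left(- \frac{1}{6}\right) + 40\right) = 33 \left(\frac{7}{6} + 40\right) = 33 \cdot \frac{247}{6} = \frac{2717}{2}$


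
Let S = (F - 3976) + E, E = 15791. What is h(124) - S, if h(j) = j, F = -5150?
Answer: -6541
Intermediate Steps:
S = 6665 (S = (-5150 - 3976) + 15791 = -9126 + 15791 = 6665)
h(124) - S = 124 - 1*6665 = 124 - 6665 = -6541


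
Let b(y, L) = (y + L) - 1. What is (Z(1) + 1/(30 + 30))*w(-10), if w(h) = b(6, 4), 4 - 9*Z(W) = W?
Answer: 63/20 ≈ 3.1500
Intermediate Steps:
Z(W) = 4/9 - W/9
b(y, L) = -1 + L + y (b(y, L) = (L + y) - 1 = -1 + L + y)
w(h) = 9 (w(h) = -1 + 4 + 6 = 9)
(Z(1) + 1/(30 + 30))*w(-10) = ((4/9 - ⅑*1) + 1/(30 + 30))*9 = ((4/9 - ⅑) + 1/60)*9 = (⅓ + 1/60)*9 = (7/20)*9 = 63/20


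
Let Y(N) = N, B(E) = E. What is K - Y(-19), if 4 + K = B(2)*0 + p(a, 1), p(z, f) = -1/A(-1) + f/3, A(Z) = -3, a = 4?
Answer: 47/3 ≈ 15.667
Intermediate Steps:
p(z, f) = ⅓ + f/3 (p(z, f) = -1/(-3) + f/3 = -1*(-⅓) + f*(⅓) = ⅓ + f/3)
K = -10/3 (K = -4 + (2*0 + (⅓ + (⅓)*1)) = -4 + (0 + (⅓ + ⅓)) = -4 + (0 + ⅔) = -4 + ⅔ = -10/3 ≈ -3.3333)
K - Y(-19) = -10/3 - 1*(-19) = -10/3 + 19 = 47/3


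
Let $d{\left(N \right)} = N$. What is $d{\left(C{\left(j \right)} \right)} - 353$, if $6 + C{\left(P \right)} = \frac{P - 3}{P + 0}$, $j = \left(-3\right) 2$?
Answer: $- \frac{715}{2} \approx -357.5$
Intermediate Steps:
$j = -6$
$C{\left(P \right)} = -6 + \frac{-3 + P}{P}$ ($C{\left(P \right)} = -6 + \frac{P - 3}{P + 0} = -6 + \frac{-3 + P}{P}$)
$d{\left(C{\left(j \right)} \right)} - 353 = \left(-5 - \frac{3}{-6}\right) - 353 = \left(-5 - - \frac{1}{2}\right) - 353 = \left(-5 + \frac{1}{2}\right) - 353 = - \frac{9}{2} - 353 = - \frac{715}{2}$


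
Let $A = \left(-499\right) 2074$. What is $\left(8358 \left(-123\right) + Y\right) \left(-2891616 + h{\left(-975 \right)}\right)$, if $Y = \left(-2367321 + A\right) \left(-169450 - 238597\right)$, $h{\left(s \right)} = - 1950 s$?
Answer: $-1374901005928458450$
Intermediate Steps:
$A = -1034926$
$Y = 1388276681609$ ($Y = \left(-2367321 - 1034926\right) \left(-169450 - 238597\right) = \left(-3402247\right) \left(-408047\right) = 1388276681609$)
$\left(8358 \left(-123\right) + Y\right) \left(-2891616 + h{\left(-975 \right)}\right) = \left(8358 \left(-123\right) + 1388276681609\right) \left(-2891616 - -1901250\right) = \left(-1028034 + 1388276681609\right) \left(-2891616 + 1901250\right) = 1388275653575 \left(-990366\right) = -1374901005928458450$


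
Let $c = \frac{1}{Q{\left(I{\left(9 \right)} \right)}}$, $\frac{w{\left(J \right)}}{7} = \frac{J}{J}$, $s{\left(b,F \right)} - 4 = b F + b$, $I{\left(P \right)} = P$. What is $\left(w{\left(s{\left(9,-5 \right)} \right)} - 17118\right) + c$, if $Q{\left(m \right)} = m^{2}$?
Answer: $- \frac{1385990}{81} \approx -17111.0$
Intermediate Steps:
$s{\left(b,F \right)} = 4 + b + F b$ ($s{\left(b,F \right)} = 4 + \left(b F + b\right) = 4 + \left(F b + b\right) = 4 + \left(b + F b\right) = 4 + b + F b$)
$w{\left(J \right)} = 7$ ($w{\left(J \right)} = 7 \frac{J}{J} = 7 \cdot 1 = 7$)
$c = \frac{1}{81}$ ($c = \frac{1}{9^{2}} = \frac{1}{81} \approx 0.012346$)
$\left(w{\left(s{\left(9,-5 \right)} \right)} - 17118\right) + c = \left(7 - 17118\right) + \frac{1}{81} = -17111 + \frac{1}{81} = - \frac{1385990}{81}$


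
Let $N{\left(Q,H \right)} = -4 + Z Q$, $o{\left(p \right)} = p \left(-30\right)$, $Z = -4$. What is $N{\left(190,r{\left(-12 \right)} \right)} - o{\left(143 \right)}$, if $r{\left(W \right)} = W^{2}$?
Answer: $3526$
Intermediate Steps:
$o{\left(p \right)} = - 30 p$
$N{\left(Q,H \right)} = -4 - 4 Q$
$N{\left(190,r{\left(-12 \right)} \right)} - o{\left(143 \right)} = \left(-4 - 760\right) - \left(-30\right) 143 = \left(-4 - 760\right) - -4290 = -764 + 4290 = 3526$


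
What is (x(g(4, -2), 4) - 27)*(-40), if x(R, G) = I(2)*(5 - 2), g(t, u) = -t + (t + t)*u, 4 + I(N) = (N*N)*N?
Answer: 600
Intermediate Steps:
I(N) = -4 + N³ (I(N) = -4 + (N*N)*N = -4 + N²*N = -4 + N³)
g(t, u) = -t + 2*t*u (g(t, u) = -t + (2*t)*u = -t + 2*t*u)
x(R, G) = 12 (x(R, G) = (-4 + 2³)*(5 - 2) = (-4 + 8)*3 = 4*3 = 12)
(x(g(4, -2), 4) - 27)*(-40) = (12 - 27)*(-40) = -15*(-40) = 600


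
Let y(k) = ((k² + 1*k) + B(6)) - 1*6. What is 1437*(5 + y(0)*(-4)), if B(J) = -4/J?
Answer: 45505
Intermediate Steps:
y(k) = -20/3 + k + k² (y(k) = ((k² + 1*k) - 4/6) - 1*6 = ((k² + k) - 4*⅙) - 6 = ((k + k²) - ⅔) - 6 = (-⅔ + k + k²) - 6 = -20/3 + k + k²)
1437*(5 + y(0)*(-4)) = 1437*(5 + (-20/3 + 0 + 0²)*(-4)) = 1437*(5 + (-20/3 + 0 + 0)*(-4)) = 1437*(5 - 20/3*(-4)) = 1437*(5 + 80/3) = 1437*(95/3) = 45505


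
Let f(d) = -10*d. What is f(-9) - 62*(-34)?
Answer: 2198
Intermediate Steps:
f(-9) - 62*(-34) = -10*(-9) - 62*(-34) = 90 + 2108 = 2198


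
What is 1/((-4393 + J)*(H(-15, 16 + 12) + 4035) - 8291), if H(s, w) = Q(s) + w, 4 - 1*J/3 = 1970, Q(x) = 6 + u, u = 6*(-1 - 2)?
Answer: -1/41697132 ≈ -2.3982e-8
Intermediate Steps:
u = -18 (u = 6*(-3) = -18)
Q(x) = -12 (Q(x) = 6 - 18 = -12)
J = -5898 (J = 12 - 3*1970 = 12 - 5910 = -5898)
H(s, w) = -12 + w
1/((-4393 + J)*(H(-15, 16 + 12) + 4035) - 8291) = 1/((-4393 - 5898)*((-12 + (16 + 12)) + 4035) - 8291) = 1/(-10291*((-12 + 28) + 4035) - 8291) = 1/(-10291*(16 + 4035) - 8291) = 1/(-10291*4051 - 8291) = 1/(-41688841 - 8291) = 1/(-41697132) = -1/41697132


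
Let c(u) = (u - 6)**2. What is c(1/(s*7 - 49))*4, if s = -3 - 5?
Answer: 1592644/11025 ≈ 144.46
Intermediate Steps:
s = -8
c(u) = (-6 + u)**2
c(1/(s*7 - 49))*4 = (-6 + 1/(-8*7 - 49))**2*4 = (-6 + 1/(-56 - 49))**2*4 = (-6 + 1/(-105))**2*4 = (-6 - 1/105)**2*4 = (-631/105)**2*4 = (398161/11025)*4 = 1592644/11025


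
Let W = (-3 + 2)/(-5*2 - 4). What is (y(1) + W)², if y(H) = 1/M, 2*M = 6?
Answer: 289/1764 ≈ 0.16383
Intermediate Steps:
M = 3 (M = (½)*6 = 3)
y(H) = ⅓ (y(H) = 1/3 = ⅓)
W = 1/14 (W = -1/(-10 - 4) = -1/(-14) = -1*(-1/14) = 1/14 ≈ 0.071429)
(y(1) + W)² = (⅓ + 1/14)² = (17/42)² = 289/1764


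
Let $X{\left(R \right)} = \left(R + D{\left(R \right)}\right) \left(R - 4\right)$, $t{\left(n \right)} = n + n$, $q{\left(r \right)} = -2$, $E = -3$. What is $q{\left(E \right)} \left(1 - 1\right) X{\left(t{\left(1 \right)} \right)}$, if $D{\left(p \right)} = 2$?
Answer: $0$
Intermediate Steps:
$t{\left(n \right)} = 2 n$
$X{\left(R \right)} = \left(-4 + R\right) \left(2 + R\right)$ ($X{\left(R \right)} = \left(R + 2\right) \left(R - 4\right) = \left(2 + R\right) \left(-4 + R\right) = \left(-4 + R\right) \left(2 + R\right)$)
$q{\left(E \right)} \left(1 - 1\right) X{\left(t{\left(1 \right)} \right)} = - 2 \left(1 - 1\right) \left(-8 + \left(2 \cdot 1\right)^{2} - 2 \cdot 2 \cdot 1\right) = \left(-2\right) 0 \left(-8 + 2^{2} - 4\right) = 0 \left(-8 + 4 - 4\right) = 0 \left(-8\right) = 0$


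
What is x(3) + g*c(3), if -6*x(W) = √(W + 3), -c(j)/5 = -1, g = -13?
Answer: -65 - √6/6 ≈ -65.408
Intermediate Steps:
c(j) = 5 (c(j) = -5*(-1) = 5)
x(W) = -√(3 + W)/6 (x(W) = -√(W + 3)/6 = -√(3 + W)/6)
x(3) + g*c(3) = -√(3 + 3)/6 - 13*5 = -√6/6 - 65 = -65 - √6/6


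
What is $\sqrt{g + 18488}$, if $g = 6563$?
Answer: $\sqrt{25051} \approx 158.28$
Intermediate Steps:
$\sqrt{g + 18488} = \sqrt{6563 + 18488} = \sqrt{25051}$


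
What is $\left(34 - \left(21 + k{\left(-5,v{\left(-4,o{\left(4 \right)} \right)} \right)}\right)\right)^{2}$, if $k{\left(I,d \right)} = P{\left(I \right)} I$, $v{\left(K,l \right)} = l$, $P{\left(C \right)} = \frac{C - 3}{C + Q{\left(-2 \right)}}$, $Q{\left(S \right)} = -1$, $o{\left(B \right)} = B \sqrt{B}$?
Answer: $\frac{3481}{9} \approx 386.78$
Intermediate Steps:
$o{\left(B \right)} = B^{\frac{3}{2}}$
$P{\left(C \right)} = \frac{-3 + C}{-1 + C}$ ($P{\left(C \right)} = \frac{C - 3}{C - 1} = \frac{-3 + C}{-1 + C}$)
$k{\left(I,d \right)} = \frac{I \left(-3 + I\right)}{-1 + I}$ ($k{\left(I,d \right)} = \frac{-3 + I}{-1 + I} I = \frac{I \left(-3 + I\right)}{-1 + I}$)
$\left(34 - \left(21 + k{\left(-5,v{\left(-4,o{\left(4 \right)} \right)} \right)}\right)\right)^{2} = \left(34 - \left(21 - \frac{5 \left(-3 - 5\right)}{-1 - 5}\right)\right)^{2} = \left(34 - \left(21 - 5 \frac{1}{-6} \left(-8\right)\right)\right)^{2} = \left(34 - \left(21 - \left(- \frac{5}{6}\right) \left(-8\right)\right)\right)^{2} = \left(34 - \frac{43}{3}\right)^{2} = \left(\frac{59}{3}\right)^{2} = \frac{3481}{9}$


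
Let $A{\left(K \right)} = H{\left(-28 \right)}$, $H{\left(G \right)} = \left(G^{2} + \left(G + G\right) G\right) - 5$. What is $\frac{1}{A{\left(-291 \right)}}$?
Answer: $\frac{1}{2347} \approx 0.00042608$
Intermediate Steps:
$H{\left(G \right)} = -5 + 3 G^{2}$ ($H{\left(G \right)} = \left(G^{2} + 2 G G\right) - 5 = \left(G^{2} + 2 G^{2}\right) - 5 = 3 G^{2} - 5 = -5 + 3 G^{2}$)
$A{\left(K \right)} = 2347$ ($A{\left(K \right)} = -5 + 3 \left(-28\right)^{2} = -5 + 3 \cdot 784 = -5 + 2352 = 2347$)
$\frac{1}{A{\left(-291 \right)}} = \frac{1}{2347}$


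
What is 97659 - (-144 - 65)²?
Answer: 53978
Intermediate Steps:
97659 - (-144 - 65)² = 97659 - 1*(-209)² = 97659 - 1*43681 = 97659 - 43681 = 53978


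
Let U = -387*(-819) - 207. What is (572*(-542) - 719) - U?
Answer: -627489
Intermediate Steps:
U = 316746 (U = 316953 - 207 = 316746)
(572*(-542) - 719) - U = (572*(-542) - 719) - 1*316746 = (-310024 - 719) - 316746 = -310743 - 316746 = -627489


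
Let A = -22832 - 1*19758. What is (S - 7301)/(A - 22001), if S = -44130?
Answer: 51431/64591 ≈ 0.79626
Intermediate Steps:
A = -42590 (A = -22832 - 19758 = -42590)
(S - 7301)/(A - 22001) = (-44130 - 7301)/(-42590 - 22001) = -51431/(-64591) = -51431*(-1/64591) = 51431/64591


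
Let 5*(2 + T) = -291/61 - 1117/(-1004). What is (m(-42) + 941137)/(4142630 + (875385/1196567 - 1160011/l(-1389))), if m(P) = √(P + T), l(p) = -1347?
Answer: 89229517240389/392845869476806 + 1611775749*I*√1048627959385/1022526728285094033220 ≈ 0.22714 + 1.6141e-6*I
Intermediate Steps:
T = -836467/306220 (T = -2 + (-291/61 - 1117/(-1004))/5 = -2 + (-291*1/61 - 1117*(-1/1004))/5 = -2 + (-291/61 + 1117/1004)/5 = -2 + (⅕)*(-224027/61244) = -2 - 224027/306220 = -836467/306220 ≈ -2.7316)
m(P) = √(-836467/306220 + P) (m(P) = √(P - 836467/306220) = √(-836467/306220 + P))
(m(-42) + 941137)/(4142630 + (875385/1196567 - 1160011/l(-1389))) = (√(-64035731185 + 23442672100*(-42))/153110 + 941137)/(4142630 + (875385/1196567 - 1160011/(-1347))) = (√(-64035731185 - 984592228200)/153110 + 941137)/(4142630 + (875385*(1/1196567) - 1160011*(-1/1347))) = (√(-1048627959385)/153110 + 941137)/(4142630 + (875385/1196567 + 1160011/1347)) = ((I*√1048627959385)/153110 + 941137)/(4142630 + 1389210025832/1611775749) = (I*√1048627959385/153110 + 941137)/(6678379781105702/1611775749) = (941137 + I*√1048627959385/153110)*(1611775749/6678379781105702) = 89229517240389/392845869476806 + 1611775749*I*√1048627959385/1022526728285094033220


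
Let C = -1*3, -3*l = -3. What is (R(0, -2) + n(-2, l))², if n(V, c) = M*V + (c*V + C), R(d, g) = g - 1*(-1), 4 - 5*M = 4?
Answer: 36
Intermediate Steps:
l = 1 (l = -⅓*(-3) = 1)
M = 0 (M = ⅘ - ⅕*4 = ⅘ - ⅘ = 0)
C = -3
R(d, g) = 1 + g (R(d, g) = g + 1 = 1 + g)
n(V, c) = -3 + V*c (n(V, c) = 0*V + (c*V - 3) = 0 + (V*c - 3) = 0 + (-3 + V*c) = -3 + V*c)
(R(0, -2) + n(-2, l))² = ((1 - 2) + (-3 - 2*1))² = (-1 + (-3 - 2))² = (-1 - 5)² = (-6)² = 36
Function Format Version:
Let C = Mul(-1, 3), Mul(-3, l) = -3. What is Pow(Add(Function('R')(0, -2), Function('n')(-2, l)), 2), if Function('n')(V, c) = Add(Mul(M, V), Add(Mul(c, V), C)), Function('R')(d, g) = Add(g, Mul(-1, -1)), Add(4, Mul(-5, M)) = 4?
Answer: 36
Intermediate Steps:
l = 1 (l = Mul(Rational(-1, 3), -3) = 1)
M = 0 (M = Add(Rational(4, 5), Mul(Rational(-1, 5), 4)) = Add(Rational(4, 5), Rational(-4, 5)) = 0)
C = -3
Function('R')(d, g) = Add(1, g) (Function('R')(d, g) = Add(g, 1) = Add(1, g))
Function('n')(V, c) = Add(-3, Mul(V, c)) (Function('n')(V, c) = Add(Mul(0, V), Add(Mul(c, V), -3)) = Add(0, Add(Mul(V, c), -3)) = Add(0, Add(-3, Mul(V, c))) = Add(-3, Mul(V, c)))
Pow(Add(Function('R')(0, -2), Function('n')(-2, l)), 2) = Pow(Add(Add(1, -2), Add(-3, Mul(-2, 1))), 2) = Pow(Add(-1, Add(-3, -2)), 2) = Pow(Add(-1, -5), 2) = Pow(-6, 2) = 36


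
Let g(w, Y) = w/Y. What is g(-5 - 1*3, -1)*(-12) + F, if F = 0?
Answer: -96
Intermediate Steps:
g(-5 - 1*3, -1)*(-12) + F = ((-5 - 1*3)/(-1))*(-12) + 0 = ((-5 - 3)*(-1))*(-12) + 0 = -8*(-1)*(-12) + 0 = 8*(-12) + 0 = -96 + 0 = -96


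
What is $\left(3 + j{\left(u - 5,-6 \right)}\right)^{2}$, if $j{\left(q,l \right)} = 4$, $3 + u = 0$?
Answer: $49$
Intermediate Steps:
$u = -3$ ($u = -3 + 0 = -3$)
$\left(3 + j{\left(u - 5,-6 \right)}\right)^{2} = \left(3 + 4\right)^{2} = 7^{2} = 49$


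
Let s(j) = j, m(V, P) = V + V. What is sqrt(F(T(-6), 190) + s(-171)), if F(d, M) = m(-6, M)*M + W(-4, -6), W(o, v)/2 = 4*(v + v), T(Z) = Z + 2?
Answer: 3*I*sqrt(283) ≈ 50.468*I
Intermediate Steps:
m(V, P) = 2*V
T(Z) = 2 + Z
W(o, v) = 16*v (W(o, v) = 2*(4*(v + v)) = 2*(4*(2*v)) = 2*(8*v) = 16*v)
F(d, M) = -96 - 12*M (F(d, M) = (2*(-6))*M + 16*(-6) = -12*M - 96 = -96 - 12*M)
sqrt(F(T(-6), 190) + s(-171)) = sqrt((-96 - 12*190) - 171) = sqrt((-96 - 2280) - 171) = sqrt(-2376 - 171) = sqrt(-2547) = 3*I*sqrt(283)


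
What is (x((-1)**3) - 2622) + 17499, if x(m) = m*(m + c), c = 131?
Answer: 14747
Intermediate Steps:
x(m) = m*(131 + m) (x(m) = m*(m + 131) = m*(131 + m))
(x((-1)**3) - 2622) + 17499 = ((-1)**3*(131 + (-1)**3) - 2622) + 17499 = (-(131 - 1) - 2622) + 17499 = (-1*130 - 2622) + 17499 = (-130 - 2622) + 17499 = -2752 + 17499 = 14747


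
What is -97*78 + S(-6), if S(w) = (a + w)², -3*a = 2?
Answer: -67694/9 ≈ -7521.6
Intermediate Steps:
a = -⅔ (a = -⅓*2 = -⅔ ≈ -0.66667)
S(w) = (-⅔ + w)²
-97*78 + S(-6) = -97*78 + (-2 + 3*(-6))²/9 = -7566 + (-2 - 18)²/9 = -7566 + (⅑)*(-20)² = -7566 + (⅑)*400 = -7566 + 400/9 = -67694/9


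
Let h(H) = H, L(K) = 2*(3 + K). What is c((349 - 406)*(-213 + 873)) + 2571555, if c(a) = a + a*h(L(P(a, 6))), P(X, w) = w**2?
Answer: -400425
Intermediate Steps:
L(K) = 6 + 2*K
c(a) = 79*a (c(a) = a + a*(6 + 2*6**2) = a + a*(6 + 2*36) = a + a*(6 + 72) = a + a*78 = a + 78*a = 79*a)
c((349 - 406)*(-213 + 873)) + 2571555 = 79*((349 - 406)*(-213 + 873)) + 2571555 = 79*(-57*660) + 2571555 = 79*(-37620) + 2571555 = -2971980 + 2571555 = -400425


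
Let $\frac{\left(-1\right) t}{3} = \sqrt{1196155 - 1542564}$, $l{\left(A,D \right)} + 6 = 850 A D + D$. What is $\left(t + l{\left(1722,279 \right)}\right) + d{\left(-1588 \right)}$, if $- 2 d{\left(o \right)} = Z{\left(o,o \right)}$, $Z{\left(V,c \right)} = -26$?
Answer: $408372586 - 3 i \sqrt{346409} \approx 4.0837 \cdot 10^{8} - 1765.7 i$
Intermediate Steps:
$d{\left(o \right)} = 13$ ($d{\left(o \right)} = \left(- \frac{1}{2}\right) \left(-26\right) = 13$)
$l{\left(A,D \right)} = -6 + D + 850 A D$ ($l{\left(A,D \right)} = -6 + \left(850 A D + D\right) = -6 + \left(D + 850 A D\right) = -6 + D + 850 A D$)
$t = - 3 i \sqrt{346409}$ ($t = - 3 \sqrt{1196155 - 1542564} = - 3 \sqrt{-346409} = - 3 i \sqrt{346409} \approx - 1765.7 i$)
$\left(t + l{\left(1722,279 \right)}\right) + d{\left(-1588 \right)} = \left(- 3 i \sqrt{346409} + \left(-6 + 279 + 850 \cdot 1722 \cdot 279\right)\right) + 13 = \left(- 3 i \sqrt{346409} + \left(-6 + 279 + 408372300\right)\right) + 13 = \left(- 3 i \sqrt{346409} + 408372573\right) + 13 = \left(408372573 - 3 i \sqrt{346409}\right) + 13 = 408372586 - 3 i \sqrt{346409}$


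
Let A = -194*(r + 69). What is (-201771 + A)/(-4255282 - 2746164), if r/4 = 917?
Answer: 926749/7001446 ≈ 0.13237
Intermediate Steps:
r = 3668 (r = 4*917 = 3668)
A = -724978 (A = -194*(3668 + 69) = -194*3737 = -1*724978 = -724978)
(-201771 + A)/(-4255282 - 2746164) = (-201771 - 724978)/(-4255282 - 2746164) = -926749/(-7001446) = -926749*(-1/7001446) = 926749/7001446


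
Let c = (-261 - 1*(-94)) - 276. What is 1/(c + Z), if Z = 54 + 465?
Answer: 1/76 ≈ 0.013158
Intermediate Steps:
Z = 519
c = -443 (c = (-261 + 94) - 276 = -167 - 276 = -443)
1/(c + Z) = 1/(-443 + 519) = 1/76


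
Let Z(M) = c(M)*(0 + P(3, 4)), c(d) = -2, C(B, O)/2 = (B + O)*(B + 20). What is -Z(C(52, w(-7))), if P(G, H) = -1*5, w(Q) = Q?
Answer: -10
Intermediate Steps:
C(B, O) = 2*(20 + B)*(B + O) (C(B, O) = 2*((B + O)*(B + 20)) = 2*((B + O)*(20 + B)) = 2*((20 + B)*(B + O)) = 2*(20 + B)*(B + O))
P(G, H) = -5
Z(M) = 10 (Z(M) = -2*(0 - 5) = -2*(-5) = 10)
-Z(C(52, w(-7))) = -1*10 = -10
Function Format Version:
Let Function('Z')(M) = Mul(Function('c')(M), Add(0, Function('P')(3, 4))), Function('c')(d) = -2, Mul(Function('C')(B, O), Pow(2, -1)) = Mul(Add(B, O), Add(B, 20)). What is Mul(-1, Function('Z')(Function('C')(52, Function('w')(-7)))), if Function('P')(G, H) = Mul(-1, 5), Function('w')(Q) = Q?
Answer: -10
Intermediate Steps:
Function('C')(B, O) = Mul(2, Add(20, B), Add(B, O)) (Function('C')(B, O) = Mul(2, Mul(Add(B, O), Add(B, 20))) = Mul(2, Mul(Add(B, O), Add(20, B))) = Mul(2, Mul(Add(20, B), Add(B, O))) = Mul(2, Add(20, B), Add(B, O)))
Function('P')(G, H) = -5
Function('Z')(M) = 10 (Function('Z')(M) = Mul(-2, Add(0, -5)) = Mul(-2, -5) = 10)
Mul(-1, Function('Z')(Function('C')(52, Function('w')(-7)))) = Mul(-1, 10) = -10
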